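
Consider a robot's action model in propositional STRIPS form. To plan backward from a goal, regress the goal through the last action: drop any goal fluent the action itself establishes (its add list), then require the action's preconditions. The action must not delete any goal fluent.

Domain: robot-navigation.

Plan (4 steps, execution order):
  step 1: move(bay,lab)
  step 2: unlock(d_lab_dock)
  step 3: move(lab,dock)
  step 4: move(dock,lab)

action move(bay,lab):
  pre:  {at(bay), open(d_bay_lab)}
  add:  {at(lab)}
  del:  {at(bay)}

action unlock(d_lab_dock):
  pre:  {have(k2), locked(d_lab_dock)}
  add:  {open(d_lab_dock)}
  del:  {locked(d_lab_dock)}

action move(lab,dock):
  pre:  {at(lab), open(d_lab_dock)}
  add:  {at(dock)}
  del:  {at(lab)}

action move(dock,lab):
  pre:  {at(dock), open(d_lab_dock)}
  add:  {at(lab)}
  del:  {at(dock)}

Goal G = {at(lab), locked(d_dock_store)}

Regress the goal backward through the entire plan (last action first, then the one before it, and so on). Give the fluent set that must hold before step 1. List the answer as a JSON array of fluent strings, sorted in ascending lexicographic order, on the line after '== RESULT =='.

Work backward from the goal:
  through step 4 (move(dock,lab)): drop {at(lab)}, keep {locked(d_dock_store)}, require {at(dock), open(d_lab_dock)}
    → {at(dock), locked(d_dock_store), open(d_lab_dock)}
  through step 3 (move(lab,dock)): drop {at(dock)}, keep {locked(d_dock_store), open(d_lab_dock)}, require {at(lab), open(d_lab_dock)}
    → {at(lab), locked(d_dock_store), open(d_lab_dock)}
  through step 2 (unlock(d_lab_dock)): drop {open(d_lab_dock)}, keep {at(lab), locked(d_dock_store)}, require {have(k2), locked(d_lab_dock)}
    → {at(lab), have(k2), locked(d_dock_store), locked(d_lab_dock)}
  through step 1 (move(bay,lab)): drop {at(lab)}, keep {have(k2), locked(d_dock_store), locked(d_lab_dock)}, require {at(bay), open(d_bay_lab)}
    → {at(bay), have(k2), locked(d_dock_store), locked(d_lab_dock), open(d_bay_lab)}

== RESULT ==
["at(bay)", "have(k2)", "locked(d_dock_store)", "locked(d_lab_dock)", "open(d_bay_lab)"]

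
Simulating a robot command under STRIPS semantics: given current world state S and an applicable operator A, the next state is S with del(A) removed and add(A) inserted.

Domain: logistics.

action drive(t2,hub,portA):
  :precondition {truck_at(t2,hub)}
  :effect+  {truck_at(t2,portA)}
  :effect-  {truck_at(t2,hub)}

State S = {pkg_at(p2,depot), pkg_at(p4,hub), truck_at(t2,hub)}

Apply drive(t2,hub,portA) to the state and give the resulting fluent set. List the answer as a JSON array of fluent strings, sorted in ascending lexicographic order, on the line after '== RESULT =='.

Progress:
  pre ⊆ S: {truck_at(t2,hub)} ⊆ S  — applicable
  S \ del = {pkg_at(p2,depot), pkg_at(p4,hub)}
  ∪ add   = {pkg_at(p2,depot), pkg_at(p4,hub), truck_at(t2,portA)}

== RESULT ==
["pkg_at(p2,depot)", "pkg_at(p4,hub)", "truck_at(t2,portA)"]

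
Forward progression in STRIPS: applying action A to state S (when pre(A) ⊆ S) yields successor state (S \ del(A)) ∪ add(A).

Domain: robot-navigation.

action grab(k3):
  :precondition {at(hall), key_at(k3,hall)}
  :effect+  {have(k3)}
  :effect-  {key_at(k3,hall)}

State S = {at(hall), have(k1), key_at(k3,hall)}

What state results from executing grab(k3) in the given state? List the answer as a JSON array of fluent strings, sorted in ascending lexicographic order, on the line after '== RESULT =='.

Compute (S \ del) ∪ add:
  pre ⊆ S: {at(hall), key_at(k3,hall)} ⊆ S  — applicable
  S \ del = {at(hall), have(k1)}
  ∪ add   = {at(hall), have(k1), have(k3)}

== RESULT ==
["at(hall)", "have(k1)", "have(k3)"]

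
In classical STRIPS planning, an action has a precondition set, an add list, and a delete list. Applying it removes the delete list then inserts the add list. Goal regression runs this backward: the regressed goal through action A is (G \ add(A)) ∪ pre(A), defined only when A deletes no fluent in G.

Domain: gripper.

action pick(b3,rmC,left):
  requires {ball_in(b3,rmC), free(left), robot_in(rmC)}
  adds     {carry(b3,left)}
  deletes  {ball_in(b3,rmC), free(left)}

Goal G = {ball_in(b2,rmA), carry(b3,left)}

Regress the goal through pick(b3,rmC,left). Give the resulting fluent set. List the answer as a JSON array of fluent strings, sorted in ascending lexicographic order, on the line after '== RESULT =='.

Compute (G \ add) ∪ pre:
  G ∩ del = {}  (empty — regression defined)
  G \ add = {ball_in(b2,rmA), carry(b3,left)} \ {carry(b3,left)} = {ball_in(b2,rmA)}
  ∪ pre   = {ball_in(b2,rmA)} ∪ {ball_in(b3,rmC), free(left), robot_in(rmC)}
          = {ball_in(b2,rmA), ball_in(b3,rmC), free(left), robot_in(rmC)}

== RESULT ==
["ball_in(b2,rmA)", "ball_in(b3,rmC)", "free(left)", "robot_in(rmC)"]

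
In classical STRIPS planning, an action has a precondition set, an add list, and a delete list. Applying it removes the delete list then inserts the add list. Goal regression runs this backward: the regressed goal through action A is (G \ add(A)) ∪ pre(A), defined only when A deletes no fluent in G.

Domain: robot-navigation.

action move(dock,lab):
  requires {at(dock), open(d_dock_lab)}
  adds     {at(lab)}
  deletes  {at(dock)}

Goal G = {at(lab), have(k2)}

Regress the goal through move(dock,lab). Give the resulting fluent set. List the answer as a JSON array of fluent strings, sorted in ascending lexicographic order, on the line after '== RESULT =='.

Compute (G \ add) ∪ pre:
  G ∩ del = {}  (empty — regression defined)
  G \ add = {at(lab), have(k2)} \ {at(lab)} = {have(k2)}
  ∪ pre   = {have(k2)} ∪ {at(dock), open(d_dock_lab)}
          = {at(dock), have(k2), open(d_dock_lab)}

== RESULT ==
["at(dock)", "have(k2)", "open(d_dock_lab)"]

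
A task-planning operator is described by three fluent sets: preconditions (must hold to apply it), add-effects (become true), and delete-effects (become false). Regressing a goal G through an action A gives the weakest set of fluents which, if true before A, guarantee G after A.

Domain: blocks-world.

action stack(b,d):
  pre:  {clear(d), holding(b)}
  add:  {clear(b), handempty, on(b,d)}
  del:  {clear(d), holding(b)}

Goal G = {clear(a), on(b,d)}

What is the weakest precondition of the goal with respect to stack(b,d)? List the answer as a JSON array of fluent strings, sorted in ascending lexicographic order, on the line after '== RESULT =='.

Compute (G \ add) ∪ pre:
  G ∩ del = {}  (empty — regression defined)
  G \ add = {clear(a), on(b,d)} \ {clear(b), handempty, on(b,d)} = {clear(a)}
  ∪ pre   = {clear(a)} ∪ {clear(d), holding(b)}
          = {clear(a), clear(d), holding(b)}

== RESULT ==
["clear(a)", "clear(d)", "holding(b)"]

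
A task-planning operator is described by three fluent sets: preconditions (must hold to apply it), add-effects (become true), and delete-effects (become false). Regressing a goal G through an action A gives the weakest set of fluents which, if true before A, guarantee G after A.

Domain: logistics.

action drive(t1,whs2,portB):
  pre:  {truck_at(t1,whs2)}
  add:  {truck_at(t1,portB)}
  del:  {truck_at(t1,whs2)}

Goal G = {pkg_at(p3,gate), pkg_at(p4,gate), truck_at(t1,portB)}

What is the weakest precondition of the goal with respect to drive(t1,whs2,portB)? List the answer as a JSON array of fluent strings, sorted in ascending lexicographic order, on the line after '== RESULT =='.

Regress:
  G ∩ del = {}  (empty — regression defined)
  G \ add = {pkg_at(p3,gate), pkg_at(p4,gate), truck_at(t1,portB)} \ {truck_at(t1,portB)} = {pkg_at(p3,gate), pkg_at(p4,gate)}
  ∪ pre   = {pkg_at(p3,gate), pkg_at(p4,gate)} ∪ {truck_at(t1,whs2)}
          = {pkg_at(p3,gate), pkg_at(p4,gate), truck_at(t1,whs2)}

== RESULT ==
["pkg_at(p3,gate)", "pkg_at(p4,gate)", "truck_at(t1,whs2)"]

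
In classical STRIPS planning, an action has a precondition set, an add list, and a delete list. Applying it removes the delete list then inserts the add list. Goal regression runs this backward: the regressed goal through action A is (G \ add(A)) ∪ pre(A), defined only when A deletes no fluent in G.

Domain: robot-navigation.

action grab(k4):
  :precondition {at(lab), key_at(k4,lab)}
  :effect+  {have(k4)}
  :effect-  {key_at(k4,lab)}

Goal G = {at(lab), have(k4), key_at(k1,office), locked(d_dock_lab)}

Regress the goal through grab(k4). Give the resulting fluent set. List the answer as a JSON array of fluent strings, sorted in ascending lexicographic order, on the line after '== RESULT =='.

Regress:
  G ∩ del = {}  (empty — regression defined)
  G \ add = {at(lab), have(k4), key_at(k1,office), locked(d_dock_lab)} \ {have(k4)} = {at(lab), key_at(k1,office), locked(d_dock_lab)}
  ∪ pre   = {at(lab), key_at(k1,office), locked(d_dock_lab)} ∪ {at(lab), key_at(k4,lab)}
          = {at(lab), key_at(k1,office), key_at(k4,lab), locked(d_dock_lab)}

== RESULT ==
["at(lab)", "key_at(k1,office)", "key_at(k4,lab)", "locked(d_dock_lab)"]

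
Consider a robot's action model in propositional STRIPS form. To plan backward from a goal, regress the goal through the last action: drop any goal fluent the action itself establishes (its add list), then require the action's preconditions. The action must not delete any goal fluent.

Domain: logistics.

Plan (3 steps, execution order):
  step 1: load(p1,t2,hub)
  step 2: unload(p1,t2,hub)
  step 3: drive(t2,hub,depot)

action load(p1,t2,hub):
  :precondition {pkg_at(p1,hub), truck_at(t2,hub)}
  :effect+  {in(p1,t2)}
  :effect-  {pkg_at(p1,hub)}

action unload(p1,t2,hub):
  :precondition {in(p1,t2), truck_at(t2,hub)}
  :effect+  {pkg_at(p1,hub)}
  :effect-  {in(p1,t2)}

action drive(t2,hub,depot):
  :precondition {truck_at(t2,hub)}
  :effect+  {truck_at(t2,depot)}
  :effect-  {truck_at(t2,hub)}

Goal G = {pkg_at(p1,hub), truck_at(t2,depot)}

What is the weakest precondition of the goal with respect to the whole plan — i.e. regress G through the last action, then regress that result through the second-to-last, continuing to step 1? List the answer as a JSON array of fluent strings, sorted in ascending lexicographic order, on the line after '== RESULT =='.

Work backward from the goal:
  through step 3 (drive(t2,hub,depot)): drop {truck_at(t2,depot)}, keep {pkg_at(p1,hub)}, require {truck_at(t2,hub)}
    → {pkg_at(p1,hub), truck_at(t2,hub)}
  through step 2 (unload(p1,t2,hub)): drop {pkg_at(p1,hub)}, keep {truck_at(t2,hub)}, require {in(p1,t2), truck_at(t2,hub)}
    → {in(p1,t2), truck_at(t2,hub)}
  through step 1 (load(p1,t2,hub)): drop {in(p1,t2)}, keep {truck_at(t2,hub)}, require {pkg_at(p1,hub), truck_at(t2,hub)}
    → {pkg_at(p1,hub), truck_at(t2,hub)}

== RESULT ==
["pkg_at(p1,hub)", "truck_at(t2,hub)"]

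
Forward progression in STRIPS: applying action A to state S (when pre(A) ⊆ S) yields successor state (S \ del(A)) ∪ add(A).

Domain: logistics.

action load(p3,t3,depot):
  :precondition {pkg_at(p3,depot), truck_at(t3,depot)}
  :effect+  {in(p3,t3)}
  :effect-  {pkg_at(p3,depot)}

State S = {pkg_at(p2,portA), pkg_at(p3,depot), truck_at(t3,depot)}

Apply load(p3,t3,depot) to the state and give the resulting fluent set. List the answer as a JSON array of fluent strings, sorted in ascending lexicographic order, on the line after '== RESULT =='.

Progress:
  pre ⊆ S: {pkg_at(p3,depot), truck_at(t3,depot)} ⊆ S  — applicable
  S \ del = {pkg_at(p2,portA), truck_at(t3,depot)}
  ∪ add   = {in(p3,t3), pkg_at(p2,portA), truck_at(t3,depot)}

== RESULT ==
["in(p3,t3)", "pkg_at(p2,portA)", "truck_at(t3,depot)"]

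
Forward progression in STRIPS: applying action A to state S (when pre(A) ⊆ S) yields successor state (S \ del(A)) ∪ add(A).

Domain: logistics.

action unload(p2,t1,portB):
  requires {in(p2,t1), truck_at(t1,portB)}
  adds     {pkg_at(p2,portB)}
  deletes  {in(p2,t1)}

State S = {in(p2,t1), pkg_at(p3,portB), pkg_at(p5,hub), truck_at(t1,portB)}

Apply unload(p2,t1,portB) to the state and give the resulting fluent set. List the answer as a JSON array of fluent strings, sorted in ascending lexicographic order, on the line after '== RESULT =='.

Compute (S \ del) ∪ add:
  pre ⊆ S: {in(p2,t1), truck_at(t1,portB)} ⊆ S  — applicable
  S \ del = {pkg_at(p3,portB), pkg_at(p5,hub), truck_at(t1,portB)}
  ∪ add   = {pkg_at(p2,portB), pkg_at(p3,portB), pkg_at(p5,hub), truck_at(t1,portB)}

== RESULT ==
["pkg_at(p2,portB)", "pkg_at(p3,portB)", "pkg_at(p5,hub)", "truck_at(t1,portB)"]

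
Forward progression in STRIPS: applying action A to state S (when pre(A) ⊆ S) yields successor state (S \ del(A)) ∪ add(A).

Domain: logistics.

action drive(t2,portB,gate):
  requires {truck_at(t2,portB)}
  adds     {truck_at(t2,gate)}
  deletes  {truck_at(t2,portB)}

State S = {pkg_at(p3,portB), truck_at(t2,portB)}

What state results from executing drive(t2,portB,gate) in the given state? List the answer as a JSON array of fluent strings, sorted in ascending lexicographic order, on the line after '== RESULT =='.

Progress:
  pre ⊆ S: {truck_at(t2,portB)} ⊆ S  — applicable
  S \ del = {pkg_at(p3,portB)}
  ∪ add   = {pkg_at(p3,portB), truck_at(t2,gate)}

== RESULT ==
["pkg_at(p3,portB)", "truck_at(t2,gate)"]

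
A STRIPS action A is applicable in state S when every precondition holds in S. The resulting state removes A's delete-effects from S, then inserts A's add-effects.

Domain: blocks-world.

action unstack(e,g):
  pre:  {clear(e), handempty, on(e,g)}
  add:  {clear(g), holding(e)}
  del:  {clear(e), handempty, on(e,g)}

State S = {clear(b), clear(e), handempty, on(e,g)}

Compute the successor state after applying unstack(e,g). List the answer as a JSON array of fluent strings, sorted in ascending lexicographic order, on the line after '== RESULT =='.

Compute (S \ del) ∪ add:
  pre ⊆ S: {clear(e), handempty, on(e,g)} ⊆ S  — applicable
  S \ del = {clear(b)}
  ∪ add   = {clear(b), clear(g), holding(e)}

== RESULT ==
["clear(b)", "clear(g)", "holding(e)"]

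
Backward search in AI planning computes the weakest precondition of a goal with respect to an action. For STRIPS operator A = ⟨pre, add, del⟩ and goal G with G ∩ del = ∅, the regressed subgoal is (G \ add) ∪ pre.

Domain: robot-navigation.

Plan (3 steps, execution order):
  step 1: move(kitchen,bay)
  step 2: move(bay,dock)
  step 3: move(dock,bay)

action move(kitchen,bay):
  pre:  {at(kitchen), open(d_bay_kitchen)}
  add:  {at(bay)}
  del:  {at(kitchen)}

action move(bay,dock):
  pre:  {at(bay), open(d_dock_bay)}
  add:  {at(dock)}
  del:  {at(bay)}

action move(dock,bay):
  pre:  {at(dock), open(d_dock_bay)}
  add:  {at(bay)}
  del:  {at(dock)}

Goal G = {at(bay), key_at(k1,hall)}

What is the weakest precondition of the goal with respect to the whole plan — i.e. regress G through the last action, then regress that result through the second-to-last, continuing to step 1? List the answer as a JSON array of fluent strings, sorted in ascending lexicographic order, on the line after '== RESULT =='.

Regress step by step:
  through step 3 (move(dock,bay)): drop {at(bay)}, keep {key_at(k1,hall)}, require {at(dock), open(d_dock_bay)}
    → {at(dock), key_at(k1,hall), open(d_dock_bay)}
  through step 2 (move(bay,dock)): drop {at(dock)}, keep {key_at(k1,hall), open(d_dock_bay)}, require {at(bay), open(d_dock_bay)}
    → {at(bay), key_at(k1,hall), open(d_dock_bay)}
  through step 1 (move(kitchen,bay)): drop {at(bay)}, keep {key_at(k1,hall), open(d_dock_bay)}, require {at(kitchen), open(d_bay_kitchen)}
    → {at(kitchen), key_at(k1,hall), open(d_bay_kitchen), open(d_dock_bay)}

== RESULT ==
["at(kitchen)", "key_at(k1,hall)", "open(d_bay_kitchen)", "open(d_dock_bay)"]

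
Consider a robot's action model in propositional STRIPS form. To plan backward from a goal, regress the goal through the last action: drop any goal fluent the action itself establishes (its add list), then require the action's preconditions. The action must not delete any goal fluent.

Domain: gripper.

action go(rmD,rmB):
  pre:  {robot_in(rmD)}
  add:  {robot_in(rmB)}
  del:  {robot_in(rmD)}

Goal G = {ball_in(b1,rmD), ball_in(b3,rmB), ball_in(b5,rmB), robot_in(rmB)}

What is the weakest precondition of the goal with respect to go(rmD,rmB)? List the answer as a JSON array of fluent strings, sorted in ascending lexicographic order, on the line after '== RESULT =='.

Compute (G \ add) ∪ pre:
  G ∩ del = {}  (empty — regression defined)
  G \ add = {ball_in(b1,rmD), ball_in(b3,rmB), ball_in(b5,rmB), robot_in(rmB)} \ {robot_in(rmB)} = {ball_in(b1,rmD), ball_in(b3,rmB), ball_in(b5,rmB)}
  ∪ pre   = {ball_in(b1,rmD), ball_in(b3,rmB), ball_in(b5,rmB)} ∪ {robot_in(rmD)}
          = {ball_in(b1,rmD), ball_in(b3,rmB), ball_in(b5,rmB), robot_in(rmD)}

== RESULT ==
["ball_in(b1,rmD)", "ball_in(b3,rmB)", "ball_in(b5,rmB)", "robot_in(rmD)"]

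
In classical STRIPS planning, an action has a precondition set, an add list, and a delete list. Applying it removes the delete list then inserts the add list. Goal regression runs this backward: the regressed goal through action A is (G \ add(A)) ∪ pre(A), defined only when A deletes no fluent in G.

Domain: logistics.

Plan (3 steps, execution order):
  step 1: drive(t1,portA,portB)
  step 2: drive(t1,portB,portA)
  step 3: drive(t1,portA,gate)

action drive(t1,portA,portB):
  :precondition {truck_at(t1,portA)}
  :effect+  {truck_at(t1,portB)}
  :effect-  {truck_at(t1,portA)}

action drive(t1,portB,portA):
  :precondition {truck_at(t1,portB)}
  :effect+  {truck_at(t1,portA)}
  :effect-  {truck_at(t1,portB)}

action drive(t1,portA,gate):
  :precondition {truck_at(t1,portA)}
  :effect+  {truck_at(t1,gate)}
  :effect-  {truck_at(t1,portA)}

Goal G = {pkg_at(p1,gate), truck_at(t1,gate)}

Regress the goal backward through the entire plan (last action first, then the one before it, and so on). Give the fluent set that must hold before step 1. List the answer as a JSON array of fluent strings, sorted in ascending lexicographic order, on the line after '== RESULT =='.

Work backward from the goal:
  through step 3 (drive(t1,portA,gate)): drop {truck_at(t1,gate)}, keep {pkg_at(p1,gate)}, require {truck_at(t1,portA)}
    → {pkg_at(p1,gate), truck_at(t1,portA)}
  through step 2 (drive(t1,portB,portA)): drop {truck_at(t1,portA)}, keep {pkg_at(p1,gate)}, require {truck_at(t1,portB)}
    → {pkg_at(p1,gate), truck_at(t1,portB)}
  through step 1 (drive(t1,portA,portB)): drop {truck_at(t1,portB)}, keep {pkg_at(p1,gate)}, require {truck_at(t1,portA)}
    → {pkg_at(p1,gate), truck_at(t1,portA)}

== RESULT ==
["pkg_at(p1,gate)", "truck_at(t1,portA)"]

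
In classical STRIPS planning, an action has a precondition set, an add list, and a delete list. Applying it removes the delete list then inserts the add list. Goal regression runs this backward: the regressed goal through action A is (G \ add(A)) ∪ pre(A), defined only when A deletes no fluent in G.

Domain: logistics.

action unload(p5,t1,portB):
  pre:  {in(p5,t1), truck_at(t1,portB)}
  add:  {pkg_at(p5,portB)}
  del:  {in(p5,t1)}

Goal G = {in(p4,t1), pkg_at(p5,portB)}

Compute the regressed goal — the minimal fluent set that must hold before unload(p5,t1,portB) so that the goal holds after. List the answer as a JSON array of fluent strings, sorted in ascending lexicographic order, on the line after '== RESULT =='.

Regress:
  G ∩ del = {}  (empty — regression defined)
  G \ add = {in(p4,t1), pkg_at(p5,portB)} \ {pkg_at(p5,portB)} = {in(p4,t1)}
  ∪ pre   = {in(p4,t1)} ∪ {in(p5,t1), truck_at(t1,portB)}
          = {in(p4,t1), in(p5,t1), truck_at(t1,portB)}

== RESULT ==
["in(p4,t1)", "in(p5,t1)", "truck_at(t1,portB)"]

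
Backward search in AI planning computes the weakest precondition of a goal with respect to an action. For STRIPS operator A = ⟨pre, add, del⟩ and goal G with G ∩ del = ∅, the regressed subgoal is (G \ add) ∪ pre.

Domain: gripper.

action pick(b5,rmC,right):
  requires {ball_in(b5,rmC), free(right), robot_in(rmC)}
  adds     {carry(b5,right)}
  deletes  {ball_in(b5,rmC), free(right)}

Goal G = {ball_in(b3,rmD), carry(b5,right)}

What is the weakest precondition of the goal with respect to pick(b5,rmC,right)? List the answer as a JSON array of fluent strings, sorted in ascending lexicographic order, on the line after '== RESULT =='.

Regress:
  G ∩ del = {}  (empty — regression defined)
  G \ add = {ball_in(b3,rmD), carry(b5,right)} \ {carry(b5,right)} = {ball_in(b3,rmD)}
  ∪ pre   = {ball_in(b3,rmD)} ∪ {ball_in(b5,rmC), free(right), robot_in(rmC)}
          = {ball_in(b3,rmD), ball_in(b5,rmC), free(right), robot_in(rmC)}

== RESULT ==
["ball_in(b3,rmD)", "ball_in(b5,rmC)", "free(right)", "robot_in(rmC)"]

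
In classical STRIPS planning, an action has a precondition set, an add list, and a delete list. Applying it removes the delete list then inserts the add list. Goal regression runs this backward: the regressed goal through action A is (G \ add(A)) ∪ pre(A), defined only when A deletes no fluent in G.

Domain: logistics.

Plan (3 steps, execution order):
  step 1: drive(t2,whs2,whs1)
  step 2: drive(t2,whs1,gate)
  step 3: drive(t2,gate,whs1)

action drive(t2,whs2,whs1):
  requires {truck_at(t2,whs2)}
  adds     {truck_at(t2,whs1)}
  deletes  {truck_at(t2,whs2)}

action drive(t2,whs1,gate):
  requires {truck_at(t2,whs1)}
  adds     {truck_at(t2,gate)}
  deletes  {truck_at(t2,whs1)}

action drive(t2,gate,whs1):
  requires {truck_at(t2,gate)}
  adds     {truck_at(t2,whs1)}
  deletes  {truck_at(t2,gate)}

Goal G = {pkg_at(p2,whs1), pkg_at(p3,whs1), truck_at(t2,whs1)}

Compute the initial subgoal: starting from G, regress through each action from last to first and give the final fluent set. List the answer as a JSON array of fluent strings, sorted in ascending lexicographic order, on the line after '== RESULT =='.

Work backward from the goal:
  through step 3 (drive(t2,gate,whs1)): drop {truck_at(t2,whs1)}, keep {pkg_at(p2,whs1), pkg_at(p3,whs1)}, require {truck_at(t2,gate)}
    → {pkg_at(p2,whs1), pkg_at(p3,whs1), truck_at(t2,gate)}
  through step 2 (drive(t2,whs1,gate)): drop {truck_at(t2,gate)}, keep {pkg_at(p2,whs1), pkg_at(p3,whs1)}, require {truck_at(t2,whs1)}
    → {pkg_at(p2,whs1), pkg_at(p3,whs1), truck_at(t2,whs1)}
  through step 1 (drive(t2,whs2,whs1)): drop {truck_at(t2,whs1)}, keep {pkg_at(p2,whs1), pkg_at(p3,whs1)}, require {truck_at(t2,whs2)}
    → {pkg_at(p2,whs1), pkg_at(p3,whs1), truck_at(t2,whs2)}

== RESULT ==
["pkg_at(p2,whs1)", "pkg_at(p3,whs1)", "truck_at(t2,whs2)"]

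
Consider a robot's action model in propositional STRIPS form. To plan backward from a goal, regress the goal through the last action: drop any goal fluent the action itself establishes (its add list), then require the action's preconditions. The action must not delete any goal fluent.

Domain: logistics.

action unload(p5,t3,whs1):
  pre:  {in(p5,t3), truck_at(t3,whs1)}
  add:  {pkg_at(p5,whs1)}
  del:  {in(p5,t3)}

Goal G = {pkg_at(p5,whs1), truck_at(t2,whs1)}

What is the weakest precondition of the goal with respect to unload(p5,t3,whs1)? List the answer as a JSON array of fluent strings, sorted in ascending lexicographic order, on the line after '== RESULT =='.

Compute (G \ add) ∪ pre:
  G ∩ del = {}  (empty — regression defined)
  G \ add = {pkg_at(p5,whs1), truck_at(t2,whs1)} \ {pkg_at(p5,whs1)} = {truck_at(t2,whs1)}
  ∪ pre   = {truck_at(t2,whs1)} ∪ {in(p5,t3), truck_at(t3,whs1)}
          = {in(p5,t3), truck_at(t2,whs1), truck_at(t3,whs1)}

== RESULT ==
["in(p5,t3)", "truck_at(t2,whs1)", "truck_at(t3,whs1)"]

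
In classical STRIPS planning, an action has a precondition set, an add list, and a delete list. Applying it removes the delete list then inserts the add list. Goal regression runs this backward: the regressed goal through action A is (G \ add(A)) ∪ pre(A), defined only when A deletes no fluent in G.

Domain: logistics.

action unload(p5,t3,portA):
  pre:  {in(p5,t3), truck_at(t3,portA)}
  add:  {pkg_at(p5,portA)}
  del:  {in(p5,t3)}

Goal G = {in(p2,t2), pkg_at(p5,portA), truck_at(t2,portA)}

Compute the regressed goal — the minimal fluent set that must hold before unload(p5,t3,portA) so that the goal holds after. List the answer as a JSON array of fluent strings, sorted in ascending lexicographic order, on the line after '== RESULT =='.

Regress:
  G ∩ del = {}  (empty — regression defined)
  G \ add = {in(p2,t2), pkg_at(p5,portA), truck_at(t2,portA)} \ {pkg_at(p5,portA)} = {in(p2,t2), truck_at(t2,portA)}
  ∪ pre   = {in(p2,t2), truck_at(t2,portA)} ∪ {in(p5,t3), truck_at(t3,portA)}
          = {in(p2,t2), in(p5,t3), truck_at(t2,portA), truck_at(t3,portA)}

== RESULT ==
["in(p2,t2)", "in(p5,t3)", "truck_at(t2,portA)", "truck_at(t3,portA)"]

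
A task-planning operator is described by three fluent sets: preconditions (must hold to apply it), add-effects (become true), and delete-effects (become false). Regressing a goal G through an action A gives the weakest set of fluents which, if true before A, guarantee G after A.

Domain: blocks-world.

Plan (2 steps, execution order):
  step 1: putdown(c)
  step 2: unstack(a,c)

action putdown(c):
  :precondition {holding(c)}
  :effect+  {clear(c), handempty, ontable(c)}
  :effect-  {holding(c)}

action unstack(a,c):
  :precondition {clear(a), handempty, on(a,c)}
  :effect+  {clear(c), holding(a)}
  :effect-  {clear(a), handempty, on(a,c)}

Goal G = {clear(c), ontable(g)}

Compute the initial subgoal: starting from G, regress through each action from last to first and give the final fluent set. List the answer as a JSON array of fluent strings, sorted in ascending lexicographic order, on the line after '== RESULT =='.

Regress step by step:
  through step 2 (unstack(a,c)): drop {clear(c)}, keep {ontable(g)}, require {clear(a), handempty, on(a,c)}
    → {clear(a), handempty, on(a,c), ontable(g)}
  through step 1 (putdown(c)): drop {handempty}, keep {clear(a), on(a,c), ontable(g)}, require {holding(c)}
    → {clear(a), holding(c), on(a,c), ontable(g)}

== RESULT ==
["clear(a)", "holding(c)", "on(a,c)", "ontable(g)"]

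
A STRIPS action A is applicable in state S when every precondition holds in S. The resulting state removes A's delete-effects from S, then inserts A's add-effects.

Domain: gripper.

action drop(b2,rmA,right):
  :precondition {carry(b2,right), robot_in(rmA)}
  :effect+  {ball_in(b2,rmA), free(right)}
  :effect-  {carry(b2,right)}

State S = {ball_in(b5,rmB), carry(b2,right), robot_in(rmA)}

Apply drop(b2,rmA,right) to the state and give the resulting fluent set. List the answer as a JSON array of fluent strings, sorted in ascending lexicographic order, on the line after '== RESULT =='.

Progress:
  pre ⊆ S: {carry(b2,right), robot_in(rmA)} ⊆ S  — applicable
  S \ del = {ball_in(b5,rmB), robot_in(rmA)}
  ∪ add   = {ball_in(b2,rmA), ball_in(b5,rmB), free(right), robot_in(rmA)}

== RESULT ==
["ball_in(b2,rmA)", "ball_in(b5,rmB)", "free(right)", "robot_in(rmA)"]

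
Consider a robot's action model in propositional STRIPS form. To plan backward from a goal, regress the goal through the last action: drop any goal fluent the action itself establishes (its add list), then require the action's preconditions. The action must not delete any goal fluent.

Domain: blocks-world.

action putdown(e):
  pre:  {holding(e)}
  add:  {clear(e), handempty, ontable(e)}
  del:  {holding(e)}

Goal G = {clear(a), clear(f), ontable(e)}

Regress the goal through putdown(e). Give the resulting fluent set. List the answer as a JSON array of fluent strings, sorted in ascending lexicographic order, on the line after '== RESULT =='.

Regress:
  G ∩ del = {}  (empty — regression defined)
  G \ add = {clear(a), clear(f), ontable(e)} \ {clear(e), handempty, ontable(e)} = {clear(a), clear(f)}
  ∪ pre   = {clear(a), clear(f)} ∪ {holding(e)}
          = {clear(a), clear(f), holding(e)}

== RESULT ==
["clear(a)", "clear(f)", "holding(e)"]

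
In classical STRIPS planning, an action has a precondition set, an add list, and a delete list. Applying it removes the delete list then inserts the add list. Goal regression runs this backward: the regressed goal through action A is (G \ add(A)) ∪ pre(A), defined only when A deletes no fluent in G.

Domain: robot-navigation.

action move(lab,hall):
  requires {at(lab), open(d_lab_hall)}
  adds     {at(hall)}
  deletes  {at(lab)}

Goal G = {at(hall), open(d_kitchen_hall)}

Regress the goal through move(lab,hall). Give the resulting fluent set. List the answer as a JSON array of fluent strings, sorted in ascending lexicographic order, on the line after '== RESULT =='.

Regress:
  G ∩ del = {}  (empty — regression defined)
  G \ add = {at(hall), open(d_kitchen_hall)} \ {at(hall)} = {open(d_kitchen_hall)}
  ∪ pre   = {open(d_kitchen_hall)} ∪ {at(lab), open(d_lab_hall)}
          = {at(lab), open(d_kitchen_hall), open(d_lab_hall)}

== RESULT ==
["at(lab)", "open(d_kitchen_hall)", "open(d_lab_hall)"]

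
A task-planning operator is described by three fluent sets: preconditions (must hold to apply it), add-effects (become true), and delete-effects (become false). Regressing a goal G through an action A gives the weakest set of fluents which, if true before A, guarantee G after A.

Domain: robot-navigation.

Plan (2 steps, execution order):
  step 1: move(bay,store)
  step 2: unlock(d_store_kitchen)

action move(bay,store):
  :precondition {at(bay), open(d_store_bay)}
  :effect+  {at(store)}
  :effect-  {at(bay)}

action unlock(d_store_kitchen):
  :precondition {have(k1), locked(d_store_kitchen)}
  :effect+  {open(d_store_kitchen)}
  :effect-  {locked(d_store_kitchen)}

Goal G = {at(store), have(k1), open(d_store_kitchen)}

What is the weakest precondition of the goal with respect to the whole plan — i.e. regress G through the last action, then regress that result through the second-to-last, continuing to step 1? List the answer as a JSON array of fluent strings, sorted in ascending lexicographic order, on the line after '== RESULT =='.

Work backward from the goal:
  through step 2 (unlock(d_store_kitchen)): drop {open(d_store_kitchen)}, keep {at(store), have(k1)}, require {have(k1), locked(d_store_kitchen)}
    → {at(store), have(k1), locked(d_store_kitchen)}
  through step 1 (move(bay,store)): drop {at(store)}, keep {have(k1), locked(d_store_kitchen)}, require {at(bay), open(d_store_bay)}
    → {at(bay), have(k1), locked(d_store_kitchen), open(d_store_bay)}

== RESULT ==
["at(bay)", "have(k1)", "locked(d_store_kitchen)", "open(d_store_bay)"]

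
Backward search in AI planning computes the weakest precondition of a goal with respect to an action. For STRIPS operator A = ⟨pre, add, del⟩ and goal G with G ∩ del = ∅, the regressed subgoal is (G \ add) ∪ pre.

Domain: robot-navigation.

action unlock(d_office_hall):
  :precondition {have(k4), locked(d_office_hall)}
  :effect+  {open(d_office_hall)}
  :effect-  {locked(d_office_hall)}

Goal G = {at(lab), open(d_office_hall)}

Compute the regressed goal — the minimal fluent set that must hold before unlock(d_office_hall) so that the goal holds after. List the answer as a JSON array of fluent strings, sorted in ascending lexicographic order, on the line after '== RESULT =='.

Regress:
  G ∩ del = {}  (empty — regression defined)
  G \ add = {at(lab), open(d_office_hall)} \ {open(d_office_hall)} = {at(lab)}
  ∪ pre   = {at(lab)} ∪ {have(k4), locked(d_office_hall)}
          = {at(lab), have(k4), locked(d_office_hall)}

== RESULT ==
["at(lab)", "have(k4)", "locked(d_office_hall)"]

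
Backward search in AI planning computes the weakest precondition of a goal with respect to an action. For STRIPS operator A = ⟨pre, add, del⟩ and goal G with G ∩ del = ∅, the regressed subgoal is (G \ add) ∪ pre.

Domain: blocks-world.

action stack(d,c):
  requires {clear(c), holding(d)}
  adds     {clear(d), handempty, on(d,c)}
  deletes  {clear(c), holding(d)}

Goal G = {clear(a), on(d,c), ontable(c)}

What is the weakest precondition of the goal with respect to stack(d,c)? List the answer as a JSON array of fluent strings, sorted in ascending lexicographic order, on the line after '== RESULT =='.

Regress:
  G ∩ del = {}  (empty — regression defined)
  G \ add = {clear(a), on(d,c), ontable(c)} \ {clear(d), handempty, on(d,c)} = {clear(a), ontable(c)}
  ∪ pre   = {clear(a), ontable(c)} ∪ {clear(c), holding(d)}
          = {clear(a), clear(c), holding(d), ontable(c)}

== RESULT ==
["clear(a)", "clear(c)", "holding(d)", "ontable(c)"]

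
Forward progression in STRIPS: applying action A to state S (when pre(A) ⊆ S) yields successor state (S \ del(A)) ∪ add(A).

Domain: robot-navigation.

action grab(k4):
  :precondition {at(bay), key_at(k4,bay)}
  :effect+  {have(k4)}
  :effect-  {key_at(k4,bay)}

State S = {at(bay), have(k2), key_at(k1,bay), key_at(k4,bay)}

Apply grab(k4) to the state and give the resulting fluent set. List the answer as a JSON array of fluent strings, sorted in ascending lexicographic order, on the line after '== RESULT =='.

Progress:
  pre ⊆ S: {at(bay), key_at(k4,bay)} ⊆ S  — applicable
  S \ del = {at(bay), have(k2), key_at(k1,bay)}
  ∪ add   = {at(bay), have(k2), have(k4), key_at(k1,bay)}

== RESULT ==
["at(bay)", "have(k2)", "have(k4)", "key_at(k1,bay)"]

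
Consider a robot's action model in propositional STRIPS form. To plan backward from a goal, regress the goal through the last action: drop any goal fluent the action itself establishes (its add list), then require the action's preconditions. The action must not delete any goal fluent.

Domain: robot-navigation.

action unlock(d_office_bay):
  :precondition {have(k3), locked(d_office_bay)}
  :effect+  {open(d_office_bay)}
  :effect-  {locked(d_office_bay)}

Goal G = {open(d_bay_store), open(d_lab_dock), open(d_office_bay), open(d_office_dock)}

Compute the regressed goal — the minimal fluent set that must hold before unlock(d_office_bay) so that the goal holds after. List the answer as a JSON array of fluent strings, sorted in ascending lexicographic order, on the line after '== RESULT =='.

Regress:
  G ∩ del = {}  (empty — regression defined)
  G \ add = {open(d_bay_store), open(d_lab_dock), open(d_office_bay), open(d_office_dock)} \ {open(d_office_bay)} = {open(d_bay_store), open(d_lab_dock), open(d_office_dock)}
  ∪ pre   = {open(d_bay_store), open(d_lab_dock), open(d_office_dock)} ∪ {have(k3), locked(d_office_bay)}
          = {have(k3), locked(d_office_bay), open(d_bay_store), open(d_lab_dock), open(d_office_dock)}

== RESULT ==
["have(k3)", "locked(d_office_bay)", "open(d_bay_store)", "open(d_lab_dock)", "open(d_office_dock)"]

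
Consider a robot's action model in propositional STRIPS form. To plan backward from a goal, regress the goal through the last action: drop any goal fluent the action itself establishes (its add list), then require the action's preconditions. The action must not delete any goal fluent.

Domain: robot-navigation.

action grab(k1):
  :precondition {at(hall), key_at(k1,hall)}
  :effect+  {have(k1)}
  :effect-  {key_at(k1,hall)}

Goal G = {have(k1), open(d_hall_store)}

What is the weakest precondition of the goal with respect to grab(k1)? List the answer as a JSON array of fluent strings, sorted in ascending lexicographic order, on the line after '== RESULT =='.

Compute (G \ add) ∪ pre:
  G ∩ del = {}  (empty — regression defined)
  G \ add = {have(k1), open(d_hall_store)} \ {have(k1)} = {open(d_hall_store)}
  ∪ pre   = {open(d_hall_store)} ∪ {at(hall), key_at(k1,hall)}
          = {at(hall), key_at(k1,hall), open(d_hall_store)}

== RESULT ==
["at(hall)", "key_at(k1,hall)", "open(d_hall_store)"]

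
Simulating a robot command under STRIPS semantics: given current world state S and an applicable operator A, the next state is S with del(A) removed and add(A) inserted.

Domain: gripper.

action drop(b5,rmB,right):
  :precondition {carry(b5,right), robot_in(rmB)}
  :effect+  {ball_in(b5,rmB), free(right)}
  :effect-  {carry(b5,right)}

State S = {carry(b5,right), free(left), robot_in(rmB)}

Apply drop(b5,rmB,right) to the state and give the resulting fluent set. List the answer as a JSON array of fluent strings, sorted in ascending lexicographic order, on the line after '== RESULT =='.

Progress:
  pre ⊆ S: {carry(b5,right), robot_in(rmB)} ⊆ S  — applicable
  S \ del = {free(left), robot_in(rmB)}
  ∪ add   = {ball_in(b5,rmB), free(left), free(right), robot_in(rmB)}

== RESULT ==
["ball_in(b5,rmB)", "free(left)", "free(right)", "robot_in(rmB)"]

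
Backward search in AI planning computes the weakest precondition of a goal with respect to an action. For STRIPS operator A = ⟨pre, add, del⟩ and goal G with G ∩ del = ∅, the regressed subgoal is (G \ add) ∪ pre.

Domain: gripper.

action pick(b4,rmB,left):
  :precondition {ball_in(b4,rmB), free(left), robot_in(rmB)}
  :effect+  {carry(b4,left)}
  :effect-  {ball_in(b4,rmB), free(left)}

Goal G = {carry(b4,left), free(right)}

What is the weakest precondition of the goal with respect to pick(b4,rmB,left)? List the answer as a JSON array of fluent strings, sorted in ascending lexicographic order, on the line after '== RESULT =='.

Regress:
  G ∩ del = {}  (empty — regression defined)
  G \ add = {carry(b4,left), free(right)} \ {carry(b4,left)} = {free(right)}
  ∪ pre   = {free(right)} ∪ {ball_in(b4,rmB), free(left), robot_in(rmB)}
          = {ball_in(b4,rmB), free(left), free(right), robot_in(rmB)}

== RESULT ==
["ball_in(b4,rmB)", "free(left)", "free(right)", "robot_in(rmB)"]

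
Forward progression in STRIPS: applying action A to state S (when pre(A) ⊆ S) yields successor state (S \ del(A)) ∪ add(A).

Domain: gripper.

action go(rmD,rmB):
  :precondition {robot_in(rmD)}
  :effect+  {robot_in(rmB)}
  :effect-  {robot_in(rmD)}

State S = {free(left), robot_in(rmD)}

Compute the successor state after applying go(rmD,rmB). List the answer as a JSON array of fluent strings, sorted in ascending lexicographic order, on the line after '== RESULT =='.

Compute (S \ del) ∪ add:
  pre ⊆ S: {robot_in(rmD)} ⊆ S  — applicable
  S \ del = {free(left)}
  ∪ add   = {free(left), robot_in(rmB)}

== RESULT ==
["free(left)", "robot_in(rmB)"]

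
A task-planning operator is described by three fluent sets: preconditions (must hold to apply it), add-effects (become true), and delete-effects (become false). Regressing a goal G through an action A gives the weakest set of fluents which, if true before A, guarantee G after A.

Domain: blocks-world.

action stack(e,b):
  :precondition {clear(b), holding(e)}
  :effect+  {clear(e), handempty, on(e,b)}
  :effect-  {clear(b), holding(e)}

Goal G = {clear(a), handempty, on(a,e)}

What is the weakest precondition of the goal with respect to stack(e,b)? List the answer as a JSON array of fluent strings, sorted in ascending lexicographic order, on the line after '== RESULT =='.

Compute (G \ add) ∪ pre:
  G ∩ del = {}  (empty — regression defined)
  G \ add = {clear(a), handempty, on(a,e)} \ {clear(e), handempty, on(e,b)} = {clear(a), on(a,e)}
  ∪ pre   = {clear(a), on(a,e)} ∪ {clear(b), holding(e)}
          = {clear(a), clear(b), holding(e), on(a,e)}

== RESULT ==
["clear(a)", "clear(b)", "holding(e)", "on(a,e)"]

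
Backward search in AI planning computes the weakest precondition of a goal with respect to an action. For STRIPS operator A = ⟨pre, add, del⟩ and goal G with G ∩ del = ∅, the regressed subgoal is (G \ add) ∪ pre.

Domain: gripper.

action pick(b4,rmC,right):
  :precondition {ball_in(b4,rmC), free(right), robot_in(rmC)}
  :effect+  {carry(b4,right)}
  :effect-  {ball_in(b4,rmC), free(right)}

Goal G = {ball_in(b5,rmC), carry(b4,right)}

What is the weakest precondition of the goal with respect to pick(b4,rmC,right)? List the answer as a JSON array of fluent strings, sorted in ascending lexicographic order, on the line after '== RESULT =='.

Compute (G \ add) ∪ pre:
  G ∩ del = {}  (empty — regression defined)
  G \ add = {ball_in(b5,rmC), carry(b4,right)} \ {carry(b4,right)} = {ball_in(b5,rmC)}
  ∪ pre   = {ball_in(b5,rmC)} ∪ {ball_in(b4,rmC), free(right), robot_in(rmC)}
          = {ball_in(b4,rmC), ball_in(b5,rmC), free(right), robot_in(rmC)}

== RESULT ==
["ball_in(b4,rmC)", "ball_in(b5,rmC)", "free(right)", "robot_in(rmC)"]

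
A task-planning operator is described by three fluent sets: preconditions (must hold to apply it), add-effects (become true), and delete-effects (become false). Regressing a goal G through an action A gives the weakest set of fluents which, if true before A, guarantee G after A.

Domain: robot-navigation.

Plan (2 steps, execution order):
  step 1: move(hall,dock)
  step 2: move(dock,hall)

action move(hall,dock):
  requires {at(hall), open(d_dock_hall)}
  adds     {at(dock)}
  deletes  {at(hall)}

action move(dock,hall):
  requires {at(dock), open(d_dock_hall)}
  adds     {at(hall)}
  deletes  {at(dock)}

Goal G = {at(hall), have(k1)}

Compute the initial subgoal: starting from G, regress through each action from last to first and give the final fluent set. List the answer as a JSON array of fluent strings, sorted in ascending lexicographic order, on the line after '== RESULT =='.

Work backward from the goal:
  through step 2 (move(dock,hall)): drop {at(hall)}, keep {have(k1)}, require {at(dock), open(d_dock_hall)}
    → {at(dock), have(k1), open(d_dock_hall)}
  through step 1 (move(hall,dock)): drop {at(dock)}, keep {have(k1), open(d_dock_hall)}, require {at(hall), open(d_dock_hall)}
    → {at(hall), have(k1), open(d_dock_hall)}

== RESULT ==
["at(hall)", "have(k1)", "open(d_dock_hall)"]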